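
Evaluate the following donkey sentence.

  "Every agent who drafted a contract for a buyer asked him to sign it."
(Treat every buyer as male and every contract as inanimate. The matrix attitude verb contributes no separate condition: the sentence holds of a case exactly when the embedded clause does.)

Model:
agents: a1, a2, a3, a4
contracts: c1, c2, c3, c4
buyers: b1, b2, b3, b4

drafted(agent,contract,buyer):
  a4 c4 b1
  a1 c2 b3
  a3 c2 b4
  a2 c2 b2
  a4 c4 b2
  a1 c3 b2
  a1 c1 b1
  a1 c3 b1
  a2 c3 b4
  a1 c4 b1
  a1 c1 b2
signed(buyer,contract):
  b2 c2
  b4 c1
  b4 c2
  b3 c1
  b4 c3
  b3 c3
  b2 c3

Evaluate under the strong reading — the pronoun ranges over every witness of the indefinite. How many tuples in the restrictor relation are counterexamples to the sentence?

"him" takes "a buyer" as antecedent and "it" takes "a contract"; both are donkey pronouns co-varying with the restrictor.
Strong reading: for every (a,c,b) with drafted(a,c,b), signed(b,c).
Restrictor triples: (a1,c1,b1)→signed(b1,c1) ✗  (a1,c1,b2)→signed(b2,c1) ✗  (a1,c2,b3)→signed(b3,c2) ✗  (a1,c3,b1)→signed(b1,c3) ✗  (a1,c3,b2)→signed(b2,c3) ✓  (a1,c4,b1)→signed(b1,c4) ✗  (a2,c2,b2)→signed(b2,c2) ✓  (a2,c3,b4)→signed(b4,c3) ✓  (a3,c2,b4)→signed(b4,c2) ✓  (a4,c4,b1)→signed(b1,c4) ✗  (a4,c4,b2)→signed(b2,c4) ✗
Counterexamples (restrictor triples failing the scope): 7.

7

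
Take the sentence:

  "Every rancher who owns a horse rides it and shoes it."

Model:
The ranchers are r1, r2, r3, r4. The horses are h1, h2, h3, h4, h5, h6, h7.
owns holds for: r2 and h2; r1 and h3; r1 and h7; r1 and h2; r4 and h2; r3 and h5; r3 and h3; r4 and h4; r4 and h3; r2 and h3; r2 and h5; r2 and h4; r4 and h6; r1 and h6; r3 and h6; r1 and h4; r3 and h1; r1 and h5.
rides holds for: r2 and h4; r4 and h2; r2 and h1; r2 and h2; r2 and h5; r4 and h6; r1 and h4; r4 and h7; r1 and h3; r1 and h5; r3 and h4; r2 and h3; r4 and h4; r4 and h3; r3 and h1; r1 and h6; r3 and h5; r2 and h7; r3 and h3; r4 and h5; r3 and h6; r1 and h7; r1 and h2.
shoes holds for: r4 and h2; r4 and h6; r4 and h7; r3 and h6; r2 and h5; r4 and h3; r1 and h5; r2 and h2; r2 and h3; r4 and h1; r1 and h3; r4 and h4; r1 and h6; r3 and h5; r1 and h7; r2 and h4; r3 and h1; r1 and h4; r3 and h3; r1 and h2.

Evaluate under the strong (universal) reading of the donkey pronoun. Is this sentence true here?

True

"it" takes "a horse" as antecedent — a donkey pronoun bound across the clause boundary.
Strong reading: for every (r,h) with owns(r,h), rides(r,h) ∧ shoes(r,h).
Restrictor pairs: (r1,h2) ✓  (r1,h3) ✓  (r1,h4) ✓  (r1,h5) ✓  (r1,h6) ✓  (r1,h7) ✓  (r2,h2) ✓  (r2,h3) ✓  (r2,h4) ✓  (r2,h5) ✓  (r3,h1) ✓  (r3,h3) ✓  (r3,h5) ✓  (r3,h6) ✓  (r4,h2) ✓  (r4,h3) ✓  (r4,h4) ✓  (r4,h6) ✓
Every restrictor pair satisfies the scope.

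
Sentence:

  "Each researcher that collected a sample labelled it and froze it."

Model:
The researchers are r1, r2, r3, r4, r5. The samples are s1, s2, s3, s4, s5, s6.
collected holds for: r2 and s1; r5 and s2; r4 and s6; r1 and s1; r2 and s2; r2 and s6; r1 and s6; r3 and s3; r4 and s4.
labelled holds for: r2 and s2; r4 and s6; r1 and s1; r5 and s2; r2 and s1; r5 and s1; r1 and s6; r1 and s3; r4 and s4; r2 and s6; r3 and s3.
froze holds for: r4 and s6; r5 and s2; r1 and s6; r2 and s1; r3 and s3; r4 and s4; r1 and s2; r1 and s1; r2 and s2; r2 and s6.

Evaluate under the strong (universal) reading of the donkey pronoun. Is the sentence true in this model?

True

"it" takes "a sample" as antecedent — a donkey pronoun bound across the clause boundary.
Strong reading: for every (r,s) with collected(r,s), labelled(r,s) ∧ froze(r,s).
Restrictor pairs: (r1,s1) ✓  (r1,s6) ✓  (r2,s1) ✓  (r2,s2) ✓  (r2,s6) ✓  (r3,s3) ✓  (r4,s4) ✓  (r4,s6) ✓  (r5,s2) ✓
Every restrictor pair satisfies the scope.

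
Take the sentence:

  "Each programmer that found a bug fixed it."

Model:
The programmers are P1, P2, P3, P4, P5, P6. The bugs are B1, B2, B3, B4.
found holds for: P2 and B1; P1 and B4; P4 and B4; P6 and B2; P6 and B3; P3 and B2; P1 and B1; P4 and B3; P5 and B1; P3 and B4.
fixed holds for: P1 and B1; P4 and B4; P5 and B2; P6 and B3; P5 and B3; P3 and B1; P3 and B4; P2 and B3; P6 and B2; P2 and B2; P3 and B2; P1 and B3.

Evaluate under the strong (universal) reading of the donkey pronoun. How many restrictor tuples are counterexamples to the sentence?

4

"it" takes "a bug" as antecedent — a donkey pronoun bound across the clause boundary.
Strong reading: for every (p,b) with found(p,b), fixed(p,b).
Restrictor pairs: (P1,B1) ✓  (P1,B4) ✗  (P2,B1) ✗  (P3,B2) ✓  (P3,B4) ✓  (P4,B3) ✗  (P4,B4) ✓  (P5,B1) ✗  (P6,B2) ✓  (P6,B3) ✓
Counterexamples (restrictor pairs failing the scope): 4.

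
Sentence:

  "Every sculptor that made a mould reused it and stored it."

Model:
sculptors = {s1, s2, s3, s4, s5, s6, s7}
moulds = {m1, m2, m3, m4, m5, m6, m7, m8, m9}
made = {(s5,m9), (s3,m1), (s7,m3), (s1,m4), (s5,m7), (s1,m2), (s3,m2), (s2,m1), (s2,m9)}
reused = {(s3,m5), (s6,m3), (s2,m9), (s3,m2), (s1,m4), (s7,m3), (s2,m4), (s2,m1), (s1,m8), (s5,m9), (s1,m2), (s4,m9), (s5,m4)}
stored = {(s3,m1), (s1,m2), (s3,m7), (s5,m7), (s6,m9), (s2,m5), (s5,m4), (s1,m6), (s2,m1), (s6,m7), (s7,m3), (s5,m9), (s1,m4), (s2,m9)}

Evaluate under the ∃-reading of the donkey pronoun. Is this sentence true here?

"it" takes "a mould" as antecedent — a donkey pronoun bound across the clause boundary.
Weak reading: every sculptor s with some made-mould has at least one made-mould m such that reused(s,m) ∧ stored(s,m).
Per sculptor: s1:✓  s2:✓  s3:✗  s5:✓  s7:✓
s3 has no witness among its made-moulds.

False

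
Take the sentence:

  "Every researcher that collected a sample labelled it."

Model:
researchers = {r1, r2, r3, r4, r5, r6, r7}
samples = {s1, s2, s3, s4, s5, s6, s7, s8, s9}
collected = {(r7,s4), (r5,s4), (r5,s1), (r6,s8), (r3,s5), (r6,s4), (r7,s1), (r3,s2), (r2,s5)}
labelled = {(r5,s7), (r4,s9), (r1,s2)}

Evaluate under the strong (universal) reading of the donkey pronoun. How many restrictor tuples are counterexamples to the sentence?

9

"it" takes "a sample" as antecedent — a donkey pronoun bound across the clause boundary.
Strong reading: for every (r,s) with collected(r,s), labelled(r,s).
Restrictor pairs: (r2,s5) ✗  (r3,s2) ✗  (r3,s5) ✗  (r5,s1) ✗  (r5,s4) ✗  (r6,s4) ✗  (r6,s8) ✗  (r7,s1) ✗  (r7,s4) ✗
Counterexamples (restrictor pairs failing the scope): 9.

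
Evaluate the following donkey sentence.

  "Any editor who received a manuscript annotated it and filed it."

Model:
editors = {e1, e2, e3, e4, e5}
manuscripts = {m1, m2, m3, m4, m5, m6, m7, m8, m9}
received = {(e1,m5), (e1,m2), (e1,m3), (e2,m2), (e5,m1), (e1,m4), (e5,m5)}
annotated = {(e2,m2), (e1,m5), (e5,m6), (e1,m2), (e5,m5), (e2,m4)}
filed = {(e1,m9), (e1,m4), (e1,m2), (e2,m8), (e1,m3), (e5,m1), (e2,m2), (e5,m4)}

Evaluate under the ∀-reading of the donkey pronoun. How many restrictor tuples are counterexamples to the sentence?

5

"it" takes "a manuscript" as antecedent — a donkey pronoun bound across the clause boundary.
Strong reading: for every (e,m) with received(e,m), annotated(e,m) ∧ filed(e,m).
Restrictor pairs: (e1,m2) ✓  (e1,m3) ✗  (e1,m4) ✗  (e1,m5) ✗  (e2,m2) ✓  (e5,m1) ✗  (e5,m5) ✗
Counterexamples (restrictor pairs failing the scope): 5.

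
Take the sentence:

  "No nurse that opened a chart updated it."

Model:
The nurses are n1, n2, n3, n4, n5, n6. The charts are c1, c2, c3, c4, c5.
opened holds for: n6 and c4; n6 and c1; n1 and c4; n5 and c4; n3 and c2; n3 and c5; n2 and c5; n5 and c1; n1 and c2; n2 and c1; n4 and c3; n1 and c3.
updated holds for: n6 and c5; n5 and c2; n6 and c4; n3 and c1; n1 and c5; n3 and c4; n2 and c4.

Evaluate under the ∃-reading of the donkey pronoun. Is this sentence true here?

"it" takes "a chart" as antecedent — a donkey pronoun bound across the clause boundary.
Truth condition: for no (n,c) with opened(n,c) does updated(n,c) hold.
Restrictor pairs — does the scope hold? (n1,c2):fails  (n1,c3):fails  (n1,c4):fails  (n2,c1):fails  (n2,c5):fails  (n3,c2):fails  (n3,c5):fails  (n4,c3):fails  (n5,c1):fails  (n5,c4):fails  (n6,c1):fails  (n6,c4):holds
Scope holds for 1 pair(s), so the sentence is false.

False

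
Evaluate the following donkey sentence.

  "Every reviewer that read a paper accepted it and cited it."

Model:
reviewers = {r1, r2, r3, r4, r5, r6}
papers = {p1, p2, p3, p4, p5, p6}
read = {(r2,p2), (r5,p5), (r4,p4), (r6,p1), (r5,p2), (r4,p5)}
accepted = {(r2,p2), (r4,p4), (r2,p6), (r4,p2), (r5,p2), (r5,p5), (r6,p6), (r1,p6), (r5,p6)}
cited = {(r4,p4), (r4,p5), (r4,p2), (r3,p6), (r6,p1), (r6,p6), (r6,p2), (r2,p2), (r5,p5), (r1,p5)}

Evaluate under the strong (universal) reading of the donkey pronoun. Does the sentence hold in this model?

False

"it" takes "a paper" as antecedent — a donkey pronoun bound across the clause boundary.
Strong reading: for every (r,p) with read(r,p), accepted(r,p) ∧ cited(r,p).
Restrictor pairs: (r2,p2) ✓  (r4,p4) ✓  (r4,p5) ✗  (r5,p2) ✗  (r5,p5) ✓  (r6,p1) ✗
Counterexample: (r4,p5) is in read but fails the scope.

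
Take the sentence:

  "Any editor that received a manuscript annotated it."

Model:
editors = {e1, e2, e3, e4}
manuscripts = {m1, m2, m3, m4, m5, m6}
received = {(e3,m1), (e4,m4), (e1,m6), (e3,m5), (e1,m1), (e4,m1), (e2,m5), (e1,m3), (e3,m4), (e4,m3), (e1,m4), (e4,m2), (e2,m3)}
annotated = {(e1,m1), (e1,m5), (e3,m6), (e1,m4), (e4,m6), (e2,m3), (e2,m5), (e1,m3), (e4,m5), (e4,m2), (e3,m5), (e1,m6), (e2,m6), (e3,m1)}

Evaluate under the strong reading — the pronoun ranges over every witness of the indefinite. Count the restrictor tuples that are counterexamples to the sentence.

"it" takes "a manuscript" as antecedent — a donkey pronoun bound across the clause boundary.
Strong reading: for every (e,m) with received(e,m), annotated(e,m).
Restrictor pairs: (e1,m1) ✓  (e1,m3) ✓  (e1,m4) ✓  (e1,m6) ✓  (e2,m3) ✓  (e2,m5) ✓  (e3,m1) ✓  (e3,m4) ✗  (e3,m5) ✓  (e4,m1) ✗  (e4,m2) ✓  (e4,m3) ✗  (e4,m4) ✗
Counterexamples (restrictor pairs failing the scope): 4.

4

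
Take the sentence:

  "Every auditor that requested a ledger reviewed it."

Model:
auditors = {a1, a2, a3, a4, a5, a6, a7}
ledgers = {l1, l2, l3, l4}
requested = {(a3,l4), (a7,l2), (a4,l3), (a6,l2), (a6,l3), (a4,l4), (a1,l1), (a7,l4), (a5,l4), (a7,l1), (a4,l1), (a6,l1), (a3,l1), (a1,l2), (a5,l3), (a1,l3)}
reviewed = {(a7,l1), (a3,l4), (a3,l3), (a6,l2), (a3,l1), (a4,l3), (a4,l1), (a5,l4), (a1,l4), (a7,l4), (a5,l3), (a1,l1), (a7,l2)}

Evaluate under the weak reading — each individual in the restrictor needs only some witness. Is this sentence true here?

True

"it" takes "a ledger" as antecedent — a donkey pronoun bound across the clause boundary.
Weak reading: every auditor a with some requested-ledger has at least one requested-ledger l such that reviewed(a,l).
Per auditor: a1:✓  a3:✓  a4:✓  a5:✓  a6:✓  a7:✓
Every auditor in the restrictor has a witness.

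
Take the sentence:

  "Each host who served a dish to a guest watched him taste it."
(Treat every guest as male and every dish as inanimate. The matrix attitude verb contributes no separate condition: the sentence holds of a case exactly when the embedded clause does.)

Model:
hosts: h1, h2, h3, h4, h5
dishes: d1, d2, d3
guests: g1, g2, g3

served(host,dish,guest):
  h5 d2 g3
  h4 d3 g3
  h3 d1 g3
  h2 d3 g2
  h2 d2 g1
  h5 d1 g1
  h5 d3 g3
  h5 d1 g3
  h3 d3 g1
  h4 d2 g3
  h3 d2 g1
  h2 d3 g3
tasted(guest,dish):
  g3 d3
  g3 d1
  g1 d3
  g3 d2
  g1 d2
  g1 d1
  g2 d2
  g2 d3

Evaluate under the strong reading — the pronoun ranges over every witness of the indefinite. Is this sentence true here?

True

"him" takes "a guest" as antecedent and "it" takes "a dish"; both are donkey pronouns co-varying with the restrictor.
Strong reading: for every (h,d,g) with served(h,d,g), tasted(g,d).
Restrictor triples: (h2,d2,g1)→tasted(g1,d2) ✓  (h2,d3,g2)→tasted(g2,d3) ✓  (h2,d3,g3)→tasted(g3,d3) ✓  (h3,d1,g3)→tasted(g3,d1) ✓  (h3,d2,g1)→tasted(g1,d2) ✓  (h3,d3,g1)→tasted(g1,d3) ✓  (h4,d2,g3)→tasted(g3,d2) ✓  (h4,d3,g3)→tasted(g3,d3) ✓  (h5,d1,g1)→tasted(g1,d1) ✓  (h5,d1,g3)→tasted(g3,d1) ✓  (h5,d2,g3)→tasted(g3,d2) ✓  (h5,d3,g3)→tasted(g3,d3) ✓
Every restrictor triple satisfies the scope.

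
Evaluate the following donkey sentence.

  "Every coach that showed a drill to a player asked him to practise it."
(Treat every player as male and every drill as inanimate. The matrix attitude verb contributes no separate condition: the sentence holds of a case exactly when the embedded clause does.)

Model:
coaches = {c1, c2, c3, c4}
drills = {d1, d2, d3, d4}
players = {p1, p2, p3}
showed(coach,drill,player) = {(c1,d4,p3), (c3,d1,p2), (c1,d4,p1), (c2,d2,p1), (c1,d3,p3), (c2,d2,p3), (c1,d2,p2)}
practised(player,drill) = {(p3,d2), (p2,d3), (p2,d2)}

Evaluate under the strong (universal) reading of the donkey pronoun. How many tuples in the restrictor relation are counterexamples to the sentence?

"him" takes "a player" as antecedent and "it" takes "a drill"; both are donkey pronouns co-varying with the restrictor.
Strong reading: for every (c,d,p) with showed(c,d,p), practised(p,d).
Restrictor triples: (c1,d2,p2)→practised(p2,d2) ✓  (c1,d3,p3)→practised(p3,d3) ✗  (c1,d4,p1)→practised(p1,d4) ✗  (c1,d4,p3)→practised(p3,d4) ✗  (c2,d2,p1)→practised(p1,d2) ✗  (c2,d2,p3)→practised(p3,d2) ✓  (c3,d1,p2)→practised(p2,d1) ✗
Counterexamples (restrictor triples failing the scope): 5.

5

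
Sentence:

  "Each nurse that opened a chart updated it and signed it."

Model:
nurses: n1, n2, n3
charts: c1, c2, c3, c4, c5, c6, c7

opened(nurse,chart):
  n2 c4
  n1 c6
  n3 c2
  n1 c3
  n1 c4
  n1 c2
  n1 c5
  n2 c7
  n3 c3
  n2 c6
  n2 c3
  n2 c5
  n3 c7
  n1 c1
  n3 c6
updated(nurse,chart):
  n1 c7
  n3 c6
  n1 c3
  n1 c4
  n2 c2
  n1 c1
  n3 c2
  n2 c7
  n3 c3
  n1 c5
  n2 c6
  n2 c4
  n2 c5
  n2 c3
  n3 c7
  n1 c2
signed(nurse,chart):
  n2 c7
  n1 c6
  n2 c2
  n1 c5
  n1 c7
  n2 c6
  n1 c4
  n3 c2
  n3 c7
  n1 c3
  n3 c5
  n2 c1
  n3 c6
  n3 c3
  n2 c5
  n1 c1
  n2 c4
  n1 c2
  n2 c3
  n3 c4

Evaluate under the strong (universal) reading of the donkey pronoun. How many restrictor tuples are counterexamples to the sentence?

"it" takes "a chart" as antecedent — a donkey pronoun bound across the clause boundary.
Strong reading: for every (n,c) with opened(n,c), updated(n,c) ∧ signed(n,c).
Restrictor pairs: (n1,c1) ✓  (n1,c2) ✓  (n1,c3) ✓  (n1,c4) ✓  (n1,c5) ✓  (n1,c6) ✗  (n2,c3) ✓  (n2,c4) ✓  (n2,c5) ✓  (n2,c6) ✓  (n2,c7) ✓  (n3,c2) ✓  (n3,c3) ✓  (n3,c6) ✓  (n3,c7) ✓
Counterexamples (restrictor pairs failing the scope): 1.

1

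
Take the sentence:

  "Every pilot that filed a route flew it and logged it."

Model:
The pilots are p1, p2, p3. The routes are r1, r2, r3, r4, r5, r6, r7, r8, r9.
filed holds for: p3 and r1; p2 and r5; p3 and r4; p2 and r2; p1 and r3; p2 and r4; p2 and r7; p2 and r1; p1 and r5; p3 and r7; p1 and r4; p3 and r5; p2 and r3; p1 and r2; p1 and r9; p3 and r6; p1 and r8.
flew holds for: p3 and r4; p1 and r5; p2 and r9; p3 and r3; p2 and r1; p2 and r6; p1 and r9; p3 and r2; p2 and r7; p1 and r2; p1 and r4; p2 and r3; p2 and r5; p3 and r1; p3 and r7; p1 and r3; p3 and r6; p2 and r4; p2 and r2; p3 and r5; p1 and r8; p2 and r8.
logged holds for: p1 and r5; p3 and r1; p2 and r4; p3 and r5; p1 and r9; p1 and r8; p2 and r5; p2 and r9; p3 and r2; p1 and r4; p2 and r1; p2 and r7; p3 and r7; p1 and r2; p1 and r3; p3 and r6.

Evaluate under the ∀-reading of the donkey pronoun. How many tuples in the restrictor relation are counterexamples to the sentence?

3

"it" takes "a route" as antecedent — a donkey pronoun bound across the clause boundary.
Strong reading: for every (p,r) with filed(p,r), flew(p,r) ∧ logged(p,r).
Restrictor pairs: (p1,r2) ✓  (p1,r3) ✓  (p1,r4) ✓  (p1,r5) ✓  (p1,r8) ✓  (p1,r9) ✓  (p2,r1) ✓  (p2,r2) ✗  (p2,r3) ✗  (p2,r4) ✓  (p2,r5) ✓  (p2,r7) ✓  (p3,r1) ✓  (p3,r4) ✗  (p3,r5) ✓  (p3,r6) ✓  (p3,r7) ✓
Counterexamples (restrictor pairs failing the scope): 3.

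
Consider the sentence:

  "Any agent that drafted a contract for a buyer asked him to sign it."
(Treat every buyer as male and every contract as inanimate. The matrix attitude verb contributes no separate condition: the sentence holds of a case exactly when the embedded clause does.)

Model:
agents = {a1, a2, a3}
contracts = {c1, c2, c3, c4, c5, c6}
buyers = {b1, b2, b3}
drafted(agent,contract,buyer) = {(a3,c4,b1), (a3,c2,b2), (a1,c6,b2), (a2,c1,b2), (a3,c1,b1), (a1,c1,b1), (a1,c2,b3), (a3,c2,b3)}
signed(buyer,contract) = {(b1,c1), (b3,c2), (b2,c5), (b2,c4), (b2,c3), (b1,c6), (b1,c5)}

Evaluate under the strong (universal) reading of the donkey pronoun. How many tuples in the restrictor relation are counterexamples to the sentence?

4

"him" takes "a buyer" as antecedent and "it" takes "a contract"; both are donkey pronouns co-varying with the restrictor.
Strong reading: for every (a,c,b) with drafted(a,c,b), signed(b,c).
Restrictor triples: (a1,c1,b1)→signed(b1,c1) ✓  (a1,c2,b3)→signed(b3,c2) ✓  (a1,c6,b2)→signed(b2,c6) ✗  (a2,c1,b2)→signed(b2,c1) ✗  (a3,c1,b1)→signed(b1,c1) ✓  (a3,c2,b2)→signed(b2,c2) ✗  (a3,c2,b3)→signed(b3,c2) ✓  (a3,c4,b1)→signed(b1,c4) ✗
Counterexamples (restrictor triples failing the scope): 4.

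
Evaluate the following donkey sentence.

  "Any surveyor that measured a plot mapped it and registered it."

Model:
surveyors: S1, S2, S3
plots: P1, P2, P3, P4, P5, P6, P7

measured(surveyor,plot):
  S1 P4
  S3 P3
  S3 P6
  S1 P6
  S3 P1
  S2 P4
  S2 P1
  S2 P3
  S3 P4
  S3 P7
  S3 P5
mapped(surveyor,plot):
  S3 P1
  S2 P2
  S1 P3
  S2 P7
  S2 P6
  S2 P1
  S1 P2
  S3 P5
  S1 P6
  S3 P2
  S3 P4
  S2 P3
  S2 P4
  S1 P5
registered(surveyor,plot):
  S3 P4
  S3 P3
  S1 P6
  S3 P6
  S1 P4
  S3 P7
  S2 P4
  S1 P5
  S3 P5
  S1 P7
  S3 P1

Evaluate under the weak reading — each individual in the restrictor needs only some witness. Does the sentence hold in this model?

True

"it" takes "a plot" as antecedent — a donkey pronoun bound across the clause boundary.
Weak reading: every surveyor s with some measured-plot has at least one measured-plot p such that mapped(s,p) ∧ registered(s,p).
Per surveyor: S1:✓  S2:✓  S3:✓
Every surveyor in the restrictor has a witness.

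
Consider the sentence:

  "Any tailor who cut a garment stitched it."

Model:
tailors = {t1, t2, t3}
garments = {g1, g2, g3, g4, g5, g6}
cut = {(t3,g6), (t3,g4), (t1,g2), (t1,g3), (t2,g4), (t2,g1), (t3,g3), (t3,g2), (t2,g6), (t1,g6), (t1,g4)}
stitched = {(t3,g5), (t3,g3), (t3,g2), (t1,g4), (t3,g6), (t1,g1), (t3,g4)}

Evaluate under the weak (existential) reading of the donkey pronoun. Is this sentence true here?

False

"it" takes "a garment" as antecedent — a donkey pronoun bound across the clause boundary.
Weak reading: every tailor t with some cut-garment has at least one cut-garment g such that stitched(t,g).
Per tailor: t1:✓  t2:✗  t3:✓
t2 has no witness among its cut-garments.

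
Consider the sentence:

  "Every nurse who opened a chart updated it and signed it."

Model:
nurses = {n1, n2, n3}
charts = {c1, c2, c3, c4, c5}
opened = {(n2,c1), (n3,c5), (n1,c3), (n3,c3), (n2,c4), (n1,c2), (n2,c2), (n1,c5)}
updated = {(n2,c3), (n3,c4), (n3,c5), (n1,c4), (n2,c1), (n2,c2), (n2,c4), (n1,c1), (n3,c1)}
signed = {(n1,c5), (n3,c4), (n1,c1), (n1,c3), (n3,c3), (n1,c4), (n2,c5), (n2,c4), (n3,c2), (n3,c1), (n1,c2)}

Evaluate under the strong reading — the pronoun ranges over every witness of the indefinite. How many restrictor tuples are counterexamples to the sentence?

"it" takes "a chart" as antecedent — a donkey pronoun bound across the clause boundary.
Strong reading: for every (n,c) with opened(n,c), updated(n,c) ∧ signed(n,c).
Restrictor pairs: (n1,c2) ✗  (n1,c3) ✗  (n1,c5) ✗  (n2,c1) ✗  (n2,c2) ✗  (n2,c4) ✓  (n3,c3) ✗  (n3,c5) ✗
Counterexamples (restrictor pairs failing the scope): 7.

7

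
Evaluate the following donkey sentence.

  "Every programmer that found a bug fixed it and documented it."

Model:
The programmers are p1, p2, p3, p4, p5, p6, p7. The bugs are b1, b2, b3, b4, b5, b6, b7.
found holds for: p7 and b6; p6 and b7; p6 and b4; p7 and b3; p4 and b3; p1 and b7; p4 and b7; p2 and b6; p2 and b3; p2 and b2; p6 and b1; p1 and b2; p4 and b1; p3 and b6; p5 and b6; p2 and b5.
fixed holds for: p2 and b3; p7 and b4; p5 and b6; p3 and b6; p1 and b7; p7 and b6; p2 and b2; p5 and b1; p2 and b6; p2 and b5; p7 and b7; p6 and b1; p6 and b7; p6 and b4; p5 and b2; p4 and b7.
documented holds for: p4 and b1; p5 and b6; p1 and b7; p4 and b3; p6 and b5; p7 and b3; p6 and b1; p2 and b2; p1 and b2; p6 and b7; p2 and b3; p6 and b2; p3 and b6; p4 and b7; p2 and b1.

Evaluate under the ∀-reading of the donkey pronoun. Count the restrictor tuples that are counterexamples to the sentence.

8

"it" takes "a bug" as antecedent — a donkey pronoun bound across the clause boundary.
Strong reading: for every (p,b) with found(p,b), fixed(p,b) ∧ documented(p,b).
Restrictor pairs: (p1,b2) ✗  (p1,b7) ✓  (p2,b2) ✓  (p2,b3) ✓  (p2,b5) ✗  (p2,b6) ✗  (p3,b6) ✓  (p4,b1) ✗  (p4,b3) ✗  (p4,b7) ✓  (p5,b6) ✓  (p6,b1) ✓  (p6,b4) ✗  (p6,b7) ✓  (p7,b3) ✗  (p7,b6) ✗
Counterexamples (restrictor pairs failing the scope): 8.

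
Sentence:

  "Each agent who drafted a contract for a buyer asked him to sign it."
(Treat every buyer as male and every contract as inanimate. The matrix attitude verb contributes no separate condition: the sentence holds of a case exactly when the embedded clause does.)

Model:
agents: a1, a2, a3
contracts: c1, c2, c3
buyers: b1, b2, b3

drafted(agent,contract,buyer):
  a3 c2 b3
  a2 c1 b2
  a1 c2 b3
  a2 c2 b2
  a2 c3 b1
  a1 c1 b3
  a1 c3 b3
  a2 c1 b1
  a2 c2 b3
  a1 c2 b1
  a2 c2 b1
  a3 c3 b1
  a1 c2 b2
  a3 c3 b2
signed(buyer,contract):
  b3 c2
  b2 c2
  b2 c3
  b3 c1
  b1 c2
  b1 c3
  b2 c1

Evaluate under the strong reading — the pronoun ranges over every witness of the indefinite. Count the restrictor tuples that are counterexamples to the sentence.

2

"him" takes "a buyer" as antecedent and "it" takes "a contract"; both are donkey pronouns co-varying with the restrictor.
Strong reading: for every (a,c,b) with drafted(a,c,b), signed(b,c).
Restrictor triples: (a1,c1,b3)→signed(b3,c1) ✓  (a1,c2,b1)→signed(b1,c2) ✓  (a1,c2,b2)→signed(b2,c2) ✓  (a1,c2,b3)→signed(b3,c2) ✓  (a1,c3,b3)→signed(b3,c3) ✗  (a2,c1,b1)→signed(b1,c1) ✗  (a2,c1,b2)→signed(b2,c1) ✓  (a2,c2,b1)→signed(b1,c2) ✓  (a2,c2,b2)→signed(b2,c2) ✓  (a2,c2,b3)→signed(b3,c2) ✓  (a2,c3,b1)→signed(b1,c3) ✓  (a3,c2,b3)→signed(b3,c2) ✓  (a3,c3,b1)→signed(b1,c3) ✓  (a3,c3,b2)→signed(b2,c3) ✓
Counterexamples (restrictor triples failing the scope): 2.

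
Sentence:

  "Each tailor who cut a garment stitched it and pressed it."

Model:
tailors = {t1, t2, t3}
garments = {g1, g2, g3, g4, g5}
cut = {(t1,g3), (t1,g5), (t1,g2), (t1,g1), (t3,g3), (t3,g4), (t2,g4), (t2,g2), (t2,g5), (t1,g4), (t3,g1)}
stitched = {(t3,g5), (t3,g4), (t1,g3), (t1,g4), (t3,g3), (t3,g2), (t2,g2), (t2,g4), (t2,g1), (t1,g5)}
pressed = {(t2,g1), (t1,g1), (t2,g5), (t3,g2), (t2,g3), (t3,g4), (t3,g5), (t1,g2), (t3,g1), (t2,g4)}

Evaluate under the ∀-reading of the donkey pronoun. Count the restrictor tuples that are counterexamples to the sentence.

9

"it" takes "a garment" as antecedent — a donkey pronoun bound across the clause boundary.
Strong reading: for every (t,g) with cut(t,g), stitched(t,g) ∧ pressed(t,g).
Restrictor pairs: (t1,g1) ✗  (t1,g2) ✗  (t1,g3) ✗  (t1,g4) ✗  (t1,g5) ✗  (t2,g2) ✗  (t2,g4) ✓  (t2,g5) ✗  (t3,g1) ✗  (t3,g3) ✗  (t3,g4) ✓
Counterexamples (restrictor pairs failing the scope): 9.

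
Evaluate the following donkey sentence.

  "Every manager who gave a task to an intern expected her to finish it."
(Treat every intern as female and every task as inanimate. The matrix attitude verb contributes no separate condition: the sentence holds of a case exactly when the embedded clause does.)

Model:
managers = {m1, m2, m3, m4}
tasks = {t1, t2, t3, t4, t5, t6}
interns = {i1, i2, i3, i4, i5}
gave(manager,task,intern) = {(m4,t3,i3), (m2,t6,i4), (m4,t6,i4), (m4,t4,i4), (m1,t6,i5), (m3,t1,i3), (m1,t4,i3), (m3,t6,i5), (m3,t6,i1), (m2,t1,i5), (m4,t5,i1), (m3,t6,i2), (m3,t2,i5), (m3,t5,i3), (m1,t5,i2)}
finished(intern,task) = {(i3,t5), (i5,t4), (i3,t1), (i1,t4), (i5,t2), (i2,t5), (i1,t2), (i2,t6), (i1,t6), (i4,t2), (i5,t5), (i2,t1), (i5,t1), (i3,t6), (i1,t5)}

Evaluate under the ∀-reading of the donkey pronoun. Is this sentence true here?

False

"her" takes "an intern" as antecedent and "it" takes "a task"; both are donkey pronouns co-varying with the restrictor.
Strong reading: for every (m,t,i) with gave(m,t,i), finished(i,t).
Restrictor triples: (m1,t4,i3)→finished(i3,t4) ✗  (m1,t5,i2)→finished(i2,t5) ✓  (m1,t6,i5)→finished(i5,t6) ✗  (m2,t1,i5)→finished(i5,t1) ✓  (m2,t6,i4)→finished(i4,t6) ✗  (m3,t1,i3)→finished(i3,t1) ✓  (m3,t2,i5)→finished(i5,t2) ✓  (m3,t5,i3)→finished(i3,t5) ✓  (m3,t6,i1)→finished(i1,t6) ✓  (m3,t6,i2)→finished(i2,t6) ✓  (m3,t6,i5)→finished(i5,t6) ✗  (m4,t3,i3)→finished(i3,t3) ✗  (m4,t4,i4)→finished(i4,t4) ✗  (m4,t5,i1)→finished(i1,t5) ✓  (m4,t6,i4)→finished(i4,t6) ✗
Counterexample: (m1,t4,i3) — finished(i3,t4) does not hold.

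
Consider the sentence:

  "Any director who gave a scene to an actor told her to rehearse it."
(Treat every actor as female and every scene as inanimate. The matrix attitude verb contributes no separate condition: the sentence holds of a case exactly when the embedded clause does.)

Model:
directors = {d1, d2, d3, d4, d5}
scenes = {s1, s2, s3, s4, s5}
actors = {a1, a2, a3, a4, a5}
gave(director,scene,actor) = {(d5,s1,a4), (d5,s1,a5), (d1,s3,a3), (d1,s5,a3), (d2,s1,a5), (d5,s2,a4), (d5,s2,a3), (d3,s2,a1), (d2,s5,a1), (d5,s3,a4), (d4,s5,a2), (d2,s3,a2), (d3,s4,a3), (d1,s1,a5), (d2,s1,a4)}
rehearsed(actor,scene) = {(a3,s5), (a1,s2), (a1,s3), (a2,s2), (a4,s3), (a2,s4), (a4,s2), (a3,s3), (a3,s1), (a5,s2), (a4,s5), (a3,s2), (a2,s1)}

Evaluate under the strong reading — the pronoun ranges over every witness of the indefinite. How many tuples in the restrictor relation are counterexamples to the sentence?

"her" takes "an actor" as antecedent and "it" takes "a scene"; both are donkey pronouns co-varying with the restrictor.
Strong reading: for every (d,s,a) with gave(d,s,a), rehearsed(a,s).
Restrictor triples: (d1,s1,a5)→rehearsed(a5,s1) ✗  (d1,s3,a3)→rehearsed(a3,s3) ✓  (d1,s5,a3)→rehearsed(a3,s5) ✓  (d2,s1,a4)→rehearsed(a4,s1) ✗  (d2,s1,a5)→rehearsed(a5,s1) ✗  (d2,s3,a2)→rehearsed(a2,s3) ✗  (d2,s5,a1)→rehearsed(a1,s5) ✗  (d3,s2,a1)→rehearsed(a1,s2) ✓  (d3,s4,a3)→rehearsed(a3,s4) ✗  (d4,s5,a2)→rehearsed(a2,s5) ✗  (d5,s1,a4)→rehearsed(a4,s1) ✗  (d5,s1,a5)→rehearsed(a5,s1) ✗  (d5,s2,a3)→rehearsed(a3,s2) ✓  (d5,s2,a4)→rehearsed(a4,s2) ✓  (d5,s3,a4)→rehearsed(a4,s3) ✓
Counterexamples (restrictor triples failing the scope): 9.

9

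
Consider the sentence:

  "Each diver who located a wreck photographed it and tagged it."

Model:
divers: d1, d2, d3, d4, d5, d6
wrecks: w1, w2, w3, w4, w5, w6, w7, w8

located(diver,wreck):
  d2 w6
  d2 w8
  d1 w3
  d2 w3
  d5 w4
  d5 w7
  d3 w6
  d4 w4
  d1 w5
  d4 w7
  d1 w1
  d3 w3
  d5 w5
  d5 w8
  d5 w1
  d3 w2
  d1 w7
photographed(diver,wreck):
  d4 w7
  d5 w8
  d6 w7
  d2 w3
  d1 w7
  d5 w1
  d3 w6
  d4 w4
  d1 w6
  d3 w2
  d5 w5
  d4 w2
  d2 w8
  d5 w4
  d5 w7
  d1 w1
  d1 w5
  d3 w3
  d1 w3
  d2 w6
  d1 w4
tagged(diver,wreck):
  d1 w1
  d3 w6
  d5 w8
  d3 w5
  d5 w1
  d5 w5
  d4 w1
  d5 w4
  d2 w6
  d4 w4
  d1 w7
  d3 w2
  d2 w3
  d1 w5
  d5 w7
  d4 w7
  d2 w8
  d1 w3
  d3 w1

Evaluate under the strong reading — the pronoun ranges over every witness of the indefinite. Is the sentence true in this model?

False

"it" takes "a wreck" as antecedent — a donkey pronoun bound across the clause boundary.
Strong reading: for every (d,w) with located(d,w), photographed(d,w) ∧ tagged(d,w).
Restrictor pairs: (d1,w1) ✓  (d1,w3) ✓  (d1,w5) ✓  (d1,w7) ✓  (d2,w3) ✓  (d2,w6) ✓  (d2,w8) ✓  (d3,w2) ✓  (d3,w3) ✗  (d3,w6) ✓  (d4,w4) ✓  (d4,w7) ✓  (d5,w1) ✓  (d5,w4) ✓  (d5,w5) ✓  (d5,w7) ✓  (d5,w8) ✓
Counterexample: (d3,w3) is in located but fails the scope.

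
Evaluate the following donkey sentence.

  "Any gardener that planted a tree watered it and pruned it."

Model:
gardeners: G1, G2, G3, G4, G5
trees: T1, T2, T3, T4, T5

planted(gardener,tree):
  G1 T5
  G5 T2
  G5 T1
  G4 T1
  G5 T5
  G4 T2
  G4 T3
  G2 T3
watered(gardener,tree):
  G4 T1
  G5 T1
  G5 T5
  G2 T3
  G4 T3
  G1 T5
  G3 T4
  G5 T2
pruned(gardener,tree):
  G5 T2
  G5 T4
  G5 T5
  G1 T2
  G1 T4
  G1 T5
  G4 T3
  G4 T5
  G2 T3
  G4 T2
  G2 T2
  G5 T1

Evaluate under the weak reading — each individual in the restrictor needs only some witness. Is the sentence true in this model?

True

"it" takes "a tree" as antecedent — a donkey pronoun bound across the clause boundary.
Weak reading: every gardener g with some planted-tree has at least one planted-tree t such that watered(g,t) ∧ pruned(g,t).
Per gardener: G1:✓  G2:✓  G4:✓  G5:✓
Every gardener in the restrictor has a witness.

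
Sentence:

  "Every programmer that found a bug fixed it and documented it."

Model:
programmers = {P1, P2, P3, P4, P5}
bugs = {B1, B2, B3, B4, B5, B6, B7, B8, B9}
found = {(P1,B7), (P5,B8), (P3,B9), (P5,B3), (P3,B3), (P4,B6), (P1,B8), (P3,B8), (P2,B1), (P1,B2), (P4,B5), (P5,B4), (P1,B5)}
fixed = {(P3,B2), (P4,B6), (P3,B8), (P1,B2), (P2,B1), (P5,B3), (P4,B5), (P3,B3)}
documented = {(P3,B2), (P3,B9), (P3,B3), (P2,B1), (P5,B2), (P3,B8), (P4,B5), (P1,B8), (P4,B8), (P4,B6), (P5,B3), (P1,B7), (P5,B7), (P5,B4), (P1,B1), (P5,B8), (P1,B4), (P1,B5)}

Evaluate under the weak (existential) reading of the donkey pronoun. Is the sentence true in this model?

"it" takes "a bug" as antecedent — a donkey pronoun bound across the clause boundary.
Weak reading: every programmer p with some found-bug has at least one found-bug b such that fixed(p,b) ∧ documented(p,b).
Per programmer: P1:✗  P2:✓  P3:✓  P4:✓  P5:✓
P1 has no witness among its found-bugs.

False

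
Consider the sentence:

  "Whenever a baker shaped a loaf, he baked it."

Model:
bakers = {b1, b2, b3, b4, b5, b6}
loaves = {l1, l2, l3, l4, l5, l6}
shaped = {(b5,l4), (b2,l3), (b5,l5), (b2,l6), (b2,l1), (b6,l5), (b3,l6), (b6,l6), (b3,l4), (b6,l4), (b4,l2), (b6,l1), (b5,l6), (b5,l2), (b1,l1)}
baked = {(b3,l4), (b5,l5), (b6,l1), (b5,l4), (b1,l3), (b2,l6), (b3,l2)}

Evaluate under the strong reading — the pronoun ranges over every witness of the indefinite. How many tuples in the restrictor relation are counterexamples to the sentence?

10

"it" takes "a loaf" as antecedent — a donkey pronoun bound across the clause boundary.
Strong reading: for every (b,l) with shaped(b,l), baked(b,l).
Restrictor pairs: (b1,l1) ✗  (b2,l1) ✗  (b2,l3) ✗  (b2,l6) ✓  (b3,l4) ✓  (b3,l6) ✗  (b4,l2) ✗  (b5,l2) ✗  (b5,l4) ✓  (b5,l5) ✓  (b5,l6) ✗  (b6,l1) ✓  (b6,l4) ✗  (b6,l5) ✗  (b6,l6) ✗
Counterexamples (restrictor pairs failing the scope): 10.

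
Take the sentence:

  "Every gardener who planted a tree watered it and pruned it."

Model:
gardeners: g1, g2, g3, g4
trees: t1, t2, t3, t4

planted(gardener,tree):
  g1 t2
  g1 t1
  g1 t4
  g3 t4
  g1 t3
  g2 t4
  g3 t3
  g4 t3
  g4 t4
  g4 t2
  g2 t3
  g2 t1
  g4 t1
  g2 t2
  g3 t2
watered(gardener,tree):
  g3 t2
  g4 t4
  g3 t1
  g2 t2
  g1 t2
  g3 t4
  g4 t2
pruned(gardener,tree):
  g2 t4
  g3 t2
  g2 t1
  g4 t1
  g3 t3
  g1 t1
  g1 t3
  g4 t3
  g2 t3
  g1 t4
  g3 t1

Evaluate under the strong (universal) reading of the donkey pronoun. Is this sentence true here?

"it" takes "a tree" as antecedent — a donkey pronoun bound across the clause boundary.
Strong reading: for every (g,t) with planted(g,t), watered(g,t) ∧ pruned(g,t).
Restrictor pairs: (g1,t1) ✗  (g1,t2) ✗  (g1,t3) ✗  (g1,t4) ✗  (g2,t1) ✗  (g2,t2) ✗  (g2,t3) ✗  (g2,t4) ✗  (g3,t2) ✓  (g3,t3) ✗  (g3,t4) ✗  (g4,t1) ✗  (g4,t2) ✗  (g4,t3) ✗  (g4,t4) ✗
Counterexample: (g1,t1) is in planted but fails the scope.

False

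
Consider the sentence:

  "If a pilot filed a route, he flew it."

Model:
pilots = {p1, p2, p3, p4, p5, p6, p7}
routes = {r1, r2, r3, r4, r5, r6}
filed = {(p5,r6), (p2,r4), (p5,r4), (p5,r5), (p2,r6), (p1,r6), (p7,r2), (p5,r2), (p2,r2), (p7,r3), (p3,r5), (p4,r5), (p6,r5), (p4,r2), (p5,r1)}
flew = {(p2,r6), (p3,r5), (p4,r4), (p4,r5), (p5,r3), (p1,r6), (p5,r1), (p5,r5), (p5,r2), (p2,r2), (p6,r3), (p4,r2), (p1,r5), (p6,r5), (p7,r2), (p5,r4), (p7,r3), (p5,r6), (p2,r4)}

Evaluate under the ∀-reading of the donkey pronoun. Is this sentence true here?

True

"it" takes "a route" as antecedent — a donkey pronoun bound across the clause boundary.
Strong reading: for every (p,r) with filed(p,r), flew(p,r).
Restrictor pairs: (p1,r6) ✓  (p2,r2) ✓  (p2,r4) ✓  (p2,r6) ✓  (p3,r5) ✓  (p4,r2) ✓  (p4,r5) ✓  (p5,r1) ✓  (p5,r2) ✓  (p5,r4) ✓  (p5,r5) ✓  (p5,r6) ✓  (p6,r5) ✓  (p7,r2) ✓  (p7,r3) ✓
Every restrictor pair satisfies the scope.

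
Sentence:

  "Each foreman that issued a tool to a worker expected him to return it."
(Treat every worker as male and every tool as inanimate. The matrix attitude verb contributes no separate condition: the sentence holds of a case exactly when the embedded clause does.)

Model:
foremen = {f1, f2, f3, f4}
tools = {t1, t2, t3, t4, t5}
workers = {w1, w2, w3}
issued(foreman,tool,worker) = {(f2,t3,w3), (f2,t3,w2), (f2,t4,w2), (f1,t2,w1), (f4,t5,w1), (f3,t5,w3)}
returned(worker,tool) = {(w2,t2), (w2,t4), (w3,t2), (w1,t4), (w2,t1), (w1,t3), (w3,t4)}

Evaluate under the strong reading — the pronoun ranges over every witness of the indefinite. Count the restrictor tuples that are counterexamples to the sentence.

"him" takes "a worker" as antecedent and "it" takes "a tool"; both are donkey pronouns co-varying with the restrictor.
Strong reading: for every (f,t,w) with issued(f,t,w), returned(w,t).
Restrictor triples: (f1,t2,w1)→returned(w1,t2) ✗  (f2,t3,w2)→returned(w2,t3) ✗  (f2,t3,w3)→returned(w3,t3) ✗  (f2,t4,w2)→returned(w2,t4) ✓  (f3,t5,w3)→returned(w3,t5) ✗  (f4,t5,w1)→returned(w1,t5) ✗
Counterexamples (restrictor triples failing the scope): 5.

5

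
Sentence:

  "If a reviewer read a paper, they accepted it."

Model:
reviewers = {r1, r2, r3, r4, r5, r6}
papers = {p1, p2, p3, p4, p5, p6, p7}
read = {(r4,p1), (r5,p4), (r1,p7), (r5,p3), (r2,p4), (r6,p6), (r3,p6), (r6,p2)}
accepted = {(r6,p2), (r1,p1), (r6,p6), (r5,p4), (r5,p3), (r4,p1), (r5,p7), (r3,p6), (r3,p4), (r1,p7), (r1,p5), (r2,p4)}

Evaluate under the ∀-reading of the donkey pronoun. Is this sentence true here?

"it" takes "a paper" as antecedent — a donkey pronoun bound across the clause boundary.
Strong reading: for every (r,p) with read(r,p), accepted(r,p).
Restrictor pairs: (r1,p7) ✓  (r2,p4) ✓  (r3,p6) ✓  (r4,p1) ✓  (r5,p3) ✓  (r5,p4) ✓  (r6,p2) ✓  (r6,p6) ✓
Every restrictor pair satisfies the scope.

True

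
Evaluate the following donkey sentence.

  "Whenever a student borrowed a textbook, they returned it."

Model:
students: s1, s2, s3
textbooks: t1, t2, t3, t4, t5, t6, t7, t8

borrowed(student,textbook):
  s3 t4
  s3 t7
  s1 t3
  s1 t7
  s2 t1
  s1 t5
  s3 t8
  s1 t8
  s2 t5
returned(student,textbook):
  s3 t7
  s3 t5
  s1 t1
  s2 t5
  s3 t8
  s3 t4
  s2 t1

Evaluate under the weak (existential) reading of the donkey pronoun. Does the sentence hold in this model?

"it" takes "a textbook" as antecedent — a donkey pronoun bound across the clause boundary.
Weak reading: every student s with some borrowed-textbook has at least one borrowed-textbook t such that returned(s,t).
Per student: s1:✗  s2:✓  s3:✓
s1 has no witness among its borrowed-textbooks.

False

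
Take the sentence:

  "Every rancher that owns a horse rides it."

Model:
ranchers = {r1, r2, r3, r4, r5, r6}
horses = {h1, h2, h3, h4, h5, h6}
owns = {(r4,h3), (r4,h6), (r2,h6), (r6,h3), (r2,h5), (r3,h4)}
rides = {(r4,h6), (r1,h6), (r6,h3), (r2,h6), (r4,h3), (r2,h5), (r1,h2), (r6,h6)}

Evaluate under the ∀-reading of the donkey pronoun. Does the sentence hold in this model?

False

"it" takes "a horse" as antecedent — a donkey pronoun bound across the clause boundary.
Strong reading: for every (r,h) with owns(r,h), rides(r,h).
Restrictor pairs: (r2,h5) ✓  (r2,h6) ✓  (r3,h4) ✗  (r4,h3) ✓  (r4,h6) ✓  (r6,h3) ✓
Counterexample: (r3,h4) is in owns but fails the scope.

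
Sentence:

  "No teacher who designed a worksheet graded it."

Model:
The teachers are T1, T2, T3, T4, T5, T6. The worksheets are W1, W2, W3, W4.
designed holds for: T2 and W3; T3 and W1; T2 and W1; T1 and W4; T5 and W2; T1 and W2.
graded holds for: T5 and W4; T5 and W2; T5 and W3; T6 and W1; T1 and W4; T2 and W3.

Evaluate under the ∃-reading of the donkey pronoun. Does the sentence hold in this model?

False

"it" takes "a worksheet" as antecedent — a donkey pronoun bound across the clause boundary.
Truth condition: for no (t,w) with designed(t,w) does graded(t,w) hold.
Restrictor pairs — does the scope hold? (T1,W2):fails  (T1,W4):holds  (T2,W1):fails  (T2,W3):holds  (T3,W1):fails  (T5,W2):holds
Scope holds for 3 pair(s), so the sentence is false.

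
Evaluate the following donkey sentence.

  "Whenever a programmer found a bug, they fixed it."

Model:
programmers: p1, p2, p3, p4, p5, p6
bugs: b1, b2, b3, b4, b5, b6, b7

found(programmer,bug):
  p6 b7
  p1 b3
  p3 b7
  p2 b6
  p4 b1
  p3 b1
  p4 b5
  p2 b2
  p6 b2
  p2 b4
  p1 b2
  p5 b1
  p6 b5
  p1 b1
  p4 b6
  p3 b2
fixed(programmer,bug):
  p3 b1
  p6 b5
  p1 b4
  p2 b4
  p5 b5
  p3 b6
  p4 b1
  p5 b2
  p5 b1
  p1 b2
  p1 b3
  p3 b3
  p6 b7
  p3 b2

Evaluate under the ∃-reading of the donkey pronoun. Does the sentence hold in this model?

"it" takes "a bug" as antecedent — a donkey pronoun bound across the clause boundary.
Weak reading: every programmer p with some found-bug has at least one found-bug b such that fixed(p,b).
Per programmer: p1:✓  p2:✓  p3:✓  p4:✓  p5:✓  p6:✓
Every programmer in the restrictor has a witness.

True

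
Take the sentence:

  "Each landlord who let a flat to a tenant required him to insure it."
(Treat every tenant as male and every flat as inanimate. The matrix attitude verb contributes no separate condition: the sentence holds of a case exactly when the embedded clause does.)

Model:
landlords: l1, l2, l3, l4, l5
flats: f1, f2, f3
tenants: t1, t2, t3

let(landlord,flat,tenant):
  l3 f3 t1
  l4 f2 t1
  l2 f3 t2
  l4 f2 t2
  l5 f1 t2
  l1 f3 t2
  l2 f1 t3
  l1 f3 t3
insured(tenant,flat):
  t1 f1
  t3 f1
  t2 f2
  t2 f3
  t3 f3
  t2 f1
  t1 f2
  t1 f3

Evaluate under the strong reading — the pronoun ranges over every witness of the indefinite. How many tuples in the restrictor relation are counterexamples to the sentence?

"him" takes "a tenant" as antecedent and "it" takes "a flat"; both are donkey pronouns co-varying with the restrictor.
Strong reading: for every (l,f,t) with let(l,f,t), insured(t,f).
Restrictor triples: (l1,f3,t2)→insured(t2,f3) ✓  (l1,f3,t3)→insured(t3,f3) ✓  (l2,f1,t3)→insured(t3,f1) ✓  (l2,f3,t2)→insured(t2,f3) ✓  (l3,f3,t1)→insured(t1,f3) ✓  (l4,f2,t1)→insured(t1,f2) ✓  (l4,f2,t2)→insured(t2,f2) ✓  (l5,f1,t2)→insured(t2,f1) ✓
Counterexamples (restrictor triples failing the scope): 0.

0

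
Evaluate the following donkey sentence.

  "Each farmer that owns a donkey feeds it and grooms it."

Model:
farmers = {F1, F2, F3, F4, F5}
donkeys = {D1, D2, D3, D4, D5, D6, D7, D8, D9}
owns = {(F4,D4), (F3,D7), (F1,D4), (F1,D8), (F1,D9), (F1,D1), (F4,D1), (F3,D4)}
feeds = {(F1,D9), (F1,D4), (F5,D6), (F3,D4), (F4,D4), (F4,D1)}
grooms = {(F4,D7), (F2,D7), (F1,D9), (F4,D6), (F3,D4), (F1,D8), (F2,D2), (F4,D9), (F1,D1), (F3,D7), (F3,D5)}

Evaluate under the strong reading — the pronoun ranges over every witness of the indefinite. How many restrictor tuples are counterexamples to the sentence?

6

"it" takes "a donkey" as antecedent — a donkey pronoun bound across the clause boundary.
Strong reading: for every (f,d) with owns(f,d), feeds(f,d) ∧ grooms(f,d).
Restrictor pairs: (F1,D1) ✗  (F1,D4) ✗  (F1,D8) ✗  (F1,D9) ✓  (F3,D4) ✓  (F3,D7) ✗  (F4,D1) ✗  (F4,D4) ✗
Counterexamples (restrictor pairs failing the scope): 6.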